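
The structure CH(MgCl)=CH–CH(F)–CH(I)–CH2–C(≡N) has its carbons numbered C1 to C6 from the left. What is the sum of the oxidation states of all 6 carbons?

Tallying each carbon's bonds:
C1: 2C, 1H, 1Mg → 0 − 1 − 1 = -2
C2: 3C, 1H → 0 − 1 = -1
C3: 2C, 1H, 1F → 0 − 1 + 1 = 0
C4: 2C, 1H, 1I → 0 − 1 + 1 = 0
C5: 2C, 2H → 0 − 2 = -2
C6: 1C, 3N → 0 + 3 = +3
Sum = -2 − 1 + 0 + 0 − 2 + 3 = -2.

-2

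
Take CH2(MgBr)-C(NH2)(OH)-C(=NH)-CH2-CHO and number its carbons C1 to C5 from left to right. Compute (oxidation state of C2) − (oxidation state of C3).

0

C2: 2C, 1O, 1N → 0 + 1 + 1 = +2
C3: 2C, 2N → 0 + 2 = +2
Difference: +2 − (+2) = 0.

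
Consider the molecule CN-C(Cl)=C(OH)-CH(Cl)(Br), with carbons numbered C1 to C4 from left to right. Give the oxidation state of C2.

+1

Assign +1 per bond to O/N/halogen, −1 per bond to H or an electropositive element, and 0 per bond to carbon.
C2 has one bond to C (0), a double bond to C (2×0 = 0), one bond to Cl (+1).
Oxidation state = 0 + 0 + 1 = +1.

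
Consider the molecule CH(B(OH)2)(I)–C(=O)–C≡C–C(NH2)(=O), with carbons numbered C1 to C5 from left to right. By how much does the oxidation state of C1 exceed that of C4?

C1: 1C, 1H, 1I, 1B → 0 − 1 + 1 − 1 = -1
C4: 4C → 0 = 0
Difference: -1 − (0) = -1.

-1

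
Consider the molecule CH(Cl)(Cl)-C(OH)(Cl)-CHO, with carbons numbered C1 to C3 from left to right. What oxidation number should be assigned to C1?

C1 has one bond to C (0), one bond to Cl (+1), one bond to H (-1), one bond to Cl (+1).
Oxidation state = 0 + 1 − 1 + 1 = +1.

+1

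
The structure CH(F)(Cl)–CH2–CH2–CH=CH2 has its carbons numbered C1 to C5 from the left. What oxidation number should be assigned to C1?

Assign +1 per bond to O/N/halogen, −1 per bond to H or an electropositive element, and 0 per bond to carbon.
C1 has one bond to C (0), one bond to H (-1), one bond to F (+1), one bond to Cl (+1).
Oxidation state = 0 − 1 + 1 + 1 = +1.

+1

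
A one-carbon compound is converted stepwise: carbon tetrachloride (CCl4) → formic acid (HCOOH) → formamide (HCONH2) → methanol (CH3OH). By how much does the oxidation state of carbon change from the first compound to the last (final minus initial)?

-6

Carbon oxidation states along the series — carbon tetrachloride: +4, formic acid: +2, formamide: +2, methanol: -2.
Net change = -2 − (+4) = -6.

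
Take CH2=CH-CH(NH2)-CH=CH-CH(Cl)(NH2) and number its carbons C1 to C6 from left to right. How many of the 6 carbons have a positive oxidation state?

1

Bonds to more-electronegative neighbours contribute +1 each, bonds to H or metals contribute −1 each, and C–C bonds contribute 0. Tallying each carbon:
C1: 2C, 2H → 0 − 2 = -2
C2: 3C, 1H → 0 − 1 = -1
C3: 2C, 1H, 1N → 0 − 1 + 1 = 0
C4: 3C, 1H → 0 − 1 = -1
C5: 3C, 1H → 0 − 1 = -1
C6: 1C, 1H, 1N, 1Cl → 0 − 1 + 1 + 1 = +1
1 carbon (C6) meets the condition.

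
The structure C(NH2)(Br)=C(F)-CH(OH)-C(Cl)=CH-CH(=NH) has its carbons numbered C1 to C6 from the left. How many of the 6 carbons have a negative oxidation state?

Tallying each carbon's bonds:
C1: 2C, 1N, 1Br → 0 + 1 + 1 = +2
C2: 3C, 1F → 0 + 1 = +1
C3: 2C, 1H, 1O → 0 − 1 + 1 = 0
C4: 3C, 1Cl → 0 + 1 = +1
C5: 3C, 1H → 0 − 1 = -1
C6: 1C, 1H, 2N → 0 − 1 + 2 = +1
1 carbon (C5) meets the condition.

1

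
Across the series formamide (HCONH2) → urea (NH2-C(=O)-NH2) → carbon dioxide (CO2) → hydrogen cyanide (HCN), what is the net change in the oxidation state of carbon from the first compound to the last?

Carbon oxidation states along the series — formamide: +2, urea: +4, carbon dioxide: +4, hydrogen cyanide: +2.
Net change = +2 − (+2) = 0.

0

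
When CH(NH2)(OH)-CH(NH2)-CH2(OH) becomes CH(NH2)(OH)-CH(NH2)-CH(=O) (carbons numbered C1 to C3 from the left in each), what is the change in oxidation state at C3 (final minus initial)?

Before: C3 has 1 bond to C, 2 bonds to H, 1 bond to O → oxidation state -1.
After: C3 has 1 bond to C, 1 bond to H, 2 bonds to O → oxidation state +1.
Δ = +1 − (-1) = +2, so this is an oxidation at C3.

+2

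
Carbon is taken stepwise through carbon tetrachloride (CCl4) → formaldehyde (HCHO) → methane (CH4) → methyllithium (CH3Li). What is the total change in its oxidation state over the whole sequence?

-8

Carbon oxidation states along the series — carbon tetrachloride: +4, formaldehyde: 0, methane: -4, methyllithium: -4.
Net change = -4 − (+4) = -8.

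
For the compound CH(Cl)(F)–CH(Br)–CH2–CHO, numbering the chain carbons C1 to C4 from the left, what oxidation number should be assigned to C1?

+1

C1 has one bond to C (0), one bond to Cl (+1), one bond to H (-1), one bond to F (+1).
Oxidation state = 0 + 1 − 1 + 1 = +1.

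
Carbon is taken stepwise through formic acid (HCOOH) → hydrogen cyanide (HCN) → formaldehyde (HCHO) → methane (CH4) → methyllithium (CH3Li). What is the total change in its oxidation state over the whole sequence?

-6

Carbon oxidation states along the series — formic acid: +2, hydrogen cyanide: +2, formaldehyde: 0, methane: -4, methyllithium: -4.
Net change = -4 − (+2) = -6.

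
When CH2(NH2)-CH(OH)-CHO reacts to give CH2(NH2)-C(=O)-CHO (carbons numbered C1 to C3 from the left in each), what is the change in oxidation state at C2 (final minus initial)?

Before: C2 has 2 bonds to C, 1 bond to H, 1 bond to O → oxidation state 0.
After: C2 has 2 bonds to C, 2 bonds to O → oxidation state +2.
Δ = +2 − (0) = +2, so this is an oxidation at C2.

+2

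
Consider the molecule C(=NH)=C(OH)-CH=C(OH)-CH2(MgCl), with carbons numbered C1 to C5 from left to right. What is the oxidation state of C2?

+1

Count +1 for every bond to an atom more electronegative than carbon and −1 for every bond to one less electronegative; C–C bonds are 0.
C2 has a double bond to C (2×0 = 0), one bond to C (0), one bond to O (+1).
Oxidation state = 0 + 0 + 1 = +1.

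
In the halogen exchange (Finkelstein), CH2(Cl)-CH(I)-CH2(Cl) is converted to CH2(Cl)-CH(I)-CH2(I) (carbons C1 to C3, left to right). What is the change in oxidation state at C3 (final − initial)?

Before: C3 has 1 bond to C, 2 bonds to H, 1 bond to Cl → oxidation state -1.
After: C3 has 1 bond to C, 2 bonds to H, 1 bond to I → oxidation state -1.
Δ = -1 − (-1) = 0, so no net redox change at C3.

0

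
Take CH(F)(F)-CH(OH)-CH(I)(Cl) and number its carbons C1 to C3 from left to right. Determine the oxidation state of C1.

+1

Bonds to more-electronegative neighbours contribute +1 each, bonds to H or metals contribute −1 each, and C–C bonds contribute 0.
C1 has one bond to C (0), one bond to F (+1), one bond to H (-1), one bond to F (+1).
Oxidation state = 0 + 1 − 1 + 1 = +1.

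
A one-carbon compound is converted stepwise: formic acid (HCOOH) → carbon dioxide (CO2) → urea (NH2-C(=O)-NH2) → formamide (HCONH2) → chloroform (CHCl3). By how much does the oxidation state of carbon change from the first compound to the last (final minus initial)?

Carbon oxidation states along the series — formic acid: +2, carbon dioxide: +4, urea: +4, formamide: +2, chloroform: +2.
Net change = +2 − (+2) = 0.

0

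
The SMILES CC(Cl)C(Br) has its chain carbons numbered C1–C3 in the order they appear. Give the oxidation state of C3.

-1

Each bond to a more electronegative atom (O, N, halogen) counts +1, each bond to a less electronegative atom (H, metal, B, Si) counts −1, and each C–C bond counts 0.
C3 has one bond to C (0), one bond to H (-1), one bond to H (-1), one bond to Br (+1).
Oxidation state = 0 − 1 − 1 + 1 = -1.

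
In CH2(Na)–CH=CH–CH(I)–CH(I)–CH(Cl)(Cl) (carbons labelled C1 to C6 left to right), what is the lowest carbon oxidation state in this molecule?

Assign +1 per bond to O/N/halogen, −1 per bond to H or an electropositive element, and 0 per bond to carbon. Tallying each carbon:
C1: 1C, 2H, 1Na → 0 − 2 − 1 = -3
C2: 3C, 1H → 0 − 1 = -1
C3: 3C, 1H → 0 − 1 = -1
C4: 2C, 1H, 1I → 0 − 1 + 1 = 0
C5: 2C, 1H, 1I → 0 − 1 + 1 = 0
C6: 1C, 1H, 2Cl → 0 − 1 + 2 = +1
The lowest value is -3.

-3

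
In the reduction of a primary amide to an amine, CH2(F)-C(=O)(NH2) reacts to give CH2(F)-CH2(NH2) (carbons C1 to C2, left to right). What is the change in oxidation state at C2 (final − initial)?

-4

Before: C2 has 1 bond to C, 2 bonds to O, 1 bond to N → oxidation state +3.
After: C2 has 1 bond to C, 2 bonds to H, 1 bond to N → oxidation state -1.
Δ = -1 − (+3) = -4, so this is a reduction at C2.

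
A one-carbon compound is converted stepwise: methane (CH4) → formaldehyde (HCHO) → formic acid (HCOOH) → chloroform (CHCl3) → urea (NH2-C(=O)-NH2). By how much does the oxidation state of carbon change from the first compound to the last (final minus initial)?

+8

Carbon oxidation states along the series — methane: -4, formaldehyde: 0, formic acid: +2, chloroform: +2, urea: +4.
Net change = +4 − (-4) = +8.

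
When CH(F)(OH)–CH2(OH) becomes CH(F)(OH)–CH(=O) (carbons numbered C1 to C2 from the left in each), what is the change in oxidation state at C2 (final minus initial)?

Before: C2 has 1 bond to C, 2 bonds to H, 1 bond to O → oxidation state -1.
After: C2 has 1 bond to C, 1 bond to H, 2 bonds to O → oxidation state +1.
Δ = +1 − (-1) = +2, so this is an oxidation at C2.

+2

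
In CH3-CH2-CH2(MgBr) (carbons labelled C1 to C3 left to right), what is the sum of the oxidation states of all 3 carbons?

-8

Bonds to more-electronegative neighbours contribute +1 each, bonds to H or metals contribute −1 each, and C–C bonds contribute 0. Tallying each carbon:
C1: 1C, 3H → 0 − 3 = -3
C2: 2C, 2H → 0 − 2 = -2
C3: 1C, 2H, 1Mg → 0 − 2 − 1 = -3
Sum = -3 − 2 − 3 = -8.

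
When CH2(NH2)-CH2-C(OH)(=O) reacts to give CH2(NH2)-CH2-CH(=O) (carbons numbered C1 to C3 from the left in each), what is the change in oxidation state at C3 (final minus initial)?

-2

Before: C3 has 1 bond to C, 3 bonds to O → oxidation state +3.
After: C3 has 1 bond to C, 1 bond to H, 2 bonds to O → oxidation state +1.
Δ = +1 − (+3) = -2, so this is a reduction at C3.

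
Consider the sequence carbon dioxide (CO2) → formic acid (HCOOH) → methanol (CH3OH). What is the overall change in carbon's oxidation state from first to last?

Carbon oxidation states along the series — carbon dioxide: +4, formic acid: +2, methanol: -2.
Net change = -2 − (+4) = -6.

-6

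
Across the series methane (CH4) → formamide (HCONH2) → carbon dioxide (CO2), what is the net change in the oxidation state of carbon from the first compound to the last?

Carbon oxidation states along the series — methane: -4, formamide: +2, carbon dioxide: +4.
Net change = +4 − (-4) = +8.

+8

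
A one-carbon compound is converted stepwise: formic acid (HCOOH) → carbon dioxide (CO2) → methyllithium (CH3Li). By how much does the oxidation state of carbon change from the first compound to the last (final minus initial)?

-6

Carbon oxidation states along the series — formic acid: +2, carbon dioxide: +4, methyllithium: -4.
Net change = -4 − (+2) = -6.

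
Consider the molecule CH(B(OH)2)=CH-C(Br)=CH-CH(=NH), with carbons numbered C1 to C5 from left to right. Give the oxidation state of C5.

+1

Each bond to a more electronegative atom (O, N, halogen) counts +1, each bond to a less electronegative atom (H, metal, B, Si) counts −1, and each C–C bond counts 0.
C5 has one bond to C (0), one bond to H (-1), a double bond to N (2×+1 = +2).
Oxidation state = 0 − 1 + 2 = +1.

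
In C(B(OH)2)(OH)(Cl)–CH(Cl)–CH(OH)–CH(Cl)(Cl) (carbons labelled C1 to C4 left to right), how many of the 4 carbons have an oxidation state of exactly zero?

Count +1 for every bond to an atom more electronegative than carbon and −1 for every bond to one less electronegative; C–C bonds are 0. Tallying each carbon:
C1: 1C, 1O, 1Cl, 1B → 0 + 1 + 1 − 1 = +1
C2: 2C, 1H, 1Cl → 0 − 1 + 1 = 0
C3: 2C, 1H, 1O → 0 − 1 + 1 = 0
C4: 1C, 1H, 2Cl → 0 − 1 + 2 = +1
2 carbons (C2, C3) meet the condition.

2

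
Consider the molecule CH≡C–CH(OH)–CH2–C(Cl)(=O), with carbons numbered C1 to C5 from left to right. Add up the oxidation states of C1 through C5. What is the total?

0

Tallying each carbon's bonds:
C1: 3C, 1H → 0 − 1 = -1
C2: 4C → 0 = 0
C3: 2C, 1H, 1O → 0 − 1 + 1 = 0
C4: 2C, 2H → 0 − 2 = -2
C5: 1C, 2O, 1Cl → 0 + 2 + 1 = +3
Sum = -1 + 0 + 0 − 2 + 3 = 0.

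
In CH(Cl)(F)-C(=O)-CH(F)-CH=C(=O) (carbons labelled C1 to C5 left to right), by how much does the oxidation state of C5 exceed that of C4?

C5: 2C, 2O → 0 + 2 = +2
C4: 3C, 1H → 0 − 1 = -1
Difference: +2 − (-1) = +3.

+3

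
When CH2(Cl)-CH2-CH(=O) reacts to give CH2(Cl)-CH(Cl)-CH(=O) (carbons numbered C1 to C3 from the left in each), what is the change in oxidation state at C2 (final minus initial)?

+2

Before: C2 has 2 bonds to C, 2 bonds to H → oxidation state -2.
After: C2 has 2 bonds to C, 1 bond to H, 1 bond to Cl → oxidation state 0.
Δ = 0 − (-2) = +2, so this is an oxidation at C2.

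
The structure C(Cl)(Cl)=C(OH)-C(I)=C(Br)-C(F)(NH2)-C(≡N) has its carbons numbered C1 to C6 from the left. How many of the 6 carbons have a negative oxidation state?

0

Tallying each carbon's bonds:
C1: 2C, 2Cl → 0 + 2 = +2
C2: 3C, 1O → 0 + 1 = +1
C3: 3C, 1I → 0 + 1 = +1
C4: 3C, 1Br → 0 + 1 = +1
C5: 2C, 1N, 1F → 0 + 1 + 1 = +2
C6: 1C, 3N → 0 + 3 = +3
0 carbons meet the condition.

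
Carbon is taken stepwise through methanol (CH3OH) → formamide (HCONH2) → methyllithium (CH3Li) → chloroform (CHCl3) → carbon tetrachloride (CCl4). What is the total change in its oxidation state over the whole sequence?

Carbon oxidation states along the series — methanol: -2, formamide: +2, methyllithium: -4, chloroform: +2, carbon tetrachloride: +4.
Net change = +4 − (-2) = +6.

+6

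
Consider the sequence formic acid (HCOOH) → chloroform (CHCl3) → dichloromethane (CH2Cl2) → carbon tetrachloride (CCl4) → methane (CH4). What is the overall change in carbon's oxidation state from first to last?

-6

Carbon oxidation states along the series — formic acid: +2, chloroform: +2, dichloromethane: 0, carbon tetrachloride: +4, methane: -4.
Net change = -4 − (+2) = -6.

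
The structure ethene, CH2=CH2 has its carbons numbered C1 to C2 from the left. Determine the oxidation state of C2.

Bonds to more-electronegative neighbours contribute +1 each, bonds to H or metals contribute −1 each, and C–C bonds contribute 0.
C2 has one bond to H (-1), one bond to H (-1), a double bond to C (2×0 = 0).
Oxidation state = -1 − 1 + 0 = -2.

-2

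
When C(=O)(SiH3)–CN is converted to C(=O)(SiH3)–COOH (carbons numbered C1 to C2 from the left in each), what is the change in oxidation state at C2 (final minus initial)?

0

Before: C2 has 1 bond to C, 3 bonds to N → oxidation state +3.
After: C2 has 1 bond to C, 3 bonds to O → oxidation state +3.
Δ = +3 − (+3) = 0, so no net redox change at C2.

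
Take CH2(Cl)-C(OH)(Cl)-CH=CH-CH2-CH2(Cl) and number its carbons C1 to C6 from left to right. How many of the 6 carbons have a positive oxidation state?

Count +1 for every bond to an atom more electronegative than carbon and −1 for every bond to one less electronegative; C–C bonds are 0. Tallying each carbon:
C1: 1C, 2H, 1Cl → 0 − 2 + 1 = -1
C2: 2C, 1O, 1Cl → 0 + 1 + 1 = +2
C3: 3C, 1H → 0 − 1 = -1
C4: 3C, 1H → 0 − 1 = -1
C5: 2C, 2H → 0 − 2 = -2
C6: 1C, 2H, 1Cl → 0 − 2 + 1 = -1
1 carbon (C2) meets the condition.

1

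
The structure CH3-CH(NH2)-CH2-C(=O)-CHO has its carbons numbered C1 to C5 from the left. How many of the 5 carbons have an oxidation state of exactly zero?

1

Each bond to a more electronegative atom (O, N, halogen) counts +1, each bond to a less electronegative atom (H, metal, B, Si) counts −1, and each C–C bond counts 0. Tallying each carbon:
C1: 1C, 3H → 0 − 3 = -3
C2: 2C, 1H, 1N → 0 − 1 + 1 = 0
C3: 2C, 2H → 0 − 2 = -2
C4: 2C, 2O → 0 + 2 = +2
C5: 1C, 1H, 2O → 0 − 1 + 2 = +1
1 carbon (C2) meets the condition.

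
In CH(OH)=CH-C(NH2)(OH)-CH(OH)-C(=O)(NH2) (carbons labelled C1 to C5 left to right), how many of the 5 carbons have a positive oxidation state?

2

Each bond to a more electronegative atom (O, N, halogen) counts +1, each bond to a less electronegative atom (H, metal, B, Si) counts −1, and each C–C bond counts 0. Tallying each carbon:
C1: 2C, 1H, 1O → 0 − 1 + 1 = 0
C2: 3C, 1H → 0 − 1 = -1
C3: 2C, 1O, 1N → 0 + 1 + 1 = +2
C4: 2C, 1H, 1O → 0 − 1 + 1 = 0
C5: 1C, 2O, 1N → 0 + 2 + 1 = +3
2 carbons (C3, C5) meet the condition.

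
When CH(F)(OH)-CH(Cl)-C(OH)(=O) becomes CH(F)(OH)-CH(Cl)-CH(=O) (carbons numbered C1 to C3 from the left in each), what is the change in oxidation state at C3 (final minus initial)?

-2

Before: C3 has 1 bond to C, 3 bonds to O → oxidation state +3.
After: C3 has 1 bond to C, 1 bond to H, 2 bonds to O → oxidation state +1.
Δ = +1 − (+3) = -2, so this is a reduction at C3.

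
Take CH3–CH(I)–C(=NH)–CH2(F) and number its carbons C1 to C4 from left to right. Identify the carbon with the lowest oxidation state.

C1

Tallying each carbon's bonds:
C1: 1C, 3H → 0 − 3 = -3
C2: 2C, 1H, 1I → 0 − 1 + 1 = 0
C3: 2C, 2N → 0 + 2 = +2
C4: 1C, 2H, 1F → 0 − 2 + 1 = -1
The most reduced carbon is C1 at -3.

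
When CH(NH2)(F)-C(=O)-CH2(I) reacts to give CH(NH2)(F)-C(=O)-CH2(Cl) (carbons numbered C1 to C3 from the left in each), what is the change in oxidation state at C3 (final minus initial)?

0

Before: C3 has 1 bond to C, 2 bonds to H, 1 bond to I → oxidation state -1.
After: C3 has 1 bond to C, 2 bonds to H, 1 bond to Cl → oxidation state -1.
Δ = -1 − (-1) = 0, so no net redox change at C3.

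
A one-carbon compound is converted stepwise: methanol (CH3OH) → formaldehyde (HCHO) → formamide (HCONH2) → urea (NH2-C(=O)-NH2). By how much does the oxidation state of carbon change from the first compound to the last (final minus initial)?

Carbon oxidation states along the series — methanol: -2, formaldehyde: 0, formamide: +2, urea: +4.
Net change = +4 − (-2) = +6.

+6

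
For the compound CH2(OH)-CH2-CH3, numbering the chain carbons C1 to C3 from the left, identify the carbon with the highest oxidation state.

C1

Bonds to more-electronegative neighbours contribute +1 each, bonds to H or metals contribute −1 each, and C–C bonds contribute 0. Tallying each carbon:
C1: 1C, 2H, 1O → 0 − 2 + 1 = -1
C2: 2C, 2H → 0 − 2 = -2
C3: 1C, 3H → 0 − 3 = -3
The most oxidised carbon is C1 at -1.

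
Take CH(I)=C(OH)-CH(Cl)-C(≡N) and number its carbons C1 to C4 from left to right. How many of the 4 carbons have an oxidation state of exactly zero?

Tallying each carbon's bonds:
C1: 2C, 1H, 1I → 0 − 1 + 1 = 0
C2: 3C, 1O → 0 + 1 = +1
C3: 2C, 1H, 1Cl → 0 − 1 + 1 = 0
C4: 1C, 3N → 0 + 3 = +3
2 carbons (C1, C3) meet the condition.

2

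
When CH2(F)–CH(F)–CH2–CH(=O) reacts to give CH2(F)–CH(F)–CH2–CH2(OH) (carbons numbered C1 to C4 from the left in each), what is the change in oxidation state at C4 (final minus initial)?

Before: C4 has 1 bond to C, 1 bond to H, 2 bonds to O → oxidation state +1.
After: C4 has 1 bond to C, 2 bonds to H, 1 bond to O → oxidation state -1.
Δ = -1 − (+1) = -2, so this is a reduction at C4.

-2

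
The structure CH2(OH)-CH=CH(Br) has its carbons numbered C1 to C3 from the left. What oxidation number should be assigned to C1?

-1

Assign +1 per bond to O/N/halogen, −1 per bond to H or an electropositive element, and 0 per bond to carbon.
C1 has one bond to C (0), one bond to H (-1), one bond to H (-1), one bond to O (+1).
Oxidation state = 0 − 1 − 1 + 1 = -1.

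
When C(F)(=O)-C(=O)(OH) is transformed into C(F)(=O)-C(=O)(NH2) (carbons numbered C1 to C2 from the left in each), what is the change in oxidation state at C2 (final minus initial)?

0

Before: C2 has 1 bond to C, 3 bonds to O → oxidation state +3.
After: C2 has 1 bond to C, 2 bonds to O, 1 bond to N → oxidation state +3.
Δ = +3 − (+3) = 0, so no net redox change at C2.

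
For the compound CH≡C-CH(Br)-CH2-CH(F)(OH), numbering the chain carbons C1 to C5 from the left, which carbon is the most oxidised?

C5

Count +1 for every bond to an atom more electronegative than carbon and −1 for every bond to one less electronegative; C–C bonds are 0. Tallying each carbon:
C1: 3C, 1H → 0 − 1 = -1
C2: 4C → 0 = 0
C3: 2C, 1H, 1Br → 0 − 1 + 1 = 0
C4: 2C, 2H → 0 − 2 = -2
C5: 1C, 1H, 1O, 1F → 0 − 1 + 1 + 1 = +1
The most oxidised carbon is C5 at +1.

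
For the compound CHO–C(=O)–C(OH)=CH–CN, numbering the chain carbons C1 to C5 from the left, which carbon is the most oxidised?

C5

Tallying each carbon's bonds:
C1: 1C, 1H, 2O → 0 − 1 + 2 = +1
C2: 2C, 2O → 0 + 2 = +2
C3: 3C, 1O → 0 + 1 = +1
C4: 3C, 1H → 0 − 1 = -1
C5: 1C, 3N → 0 + 3 = +3
The most oxidised carbon is C5 at +3.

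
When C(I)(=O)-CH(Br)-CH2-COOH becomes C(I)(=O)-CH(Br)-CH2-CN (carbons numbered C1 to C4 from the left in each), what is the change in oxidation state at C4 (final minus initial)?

Before: C4 has 1 bond to C, 3 bonds to O → oxidation state +3.
After: C4 has 1 bond to C, 3 bonds to N → oxidation state +3.
Δ = +3 − (+3) = 0, so no net redox change at C4.

0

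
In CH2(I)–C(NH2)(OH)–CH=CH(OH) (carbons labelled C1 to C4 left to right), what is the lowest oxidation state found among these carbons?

-1

Tallying each carbon's bonds:
C1: 1C, 2H, 1I → 0 − 2 + 1 = -1
C2: 2C, 1O, 1N → 0 + 1 + 1 = +2
C3: 3C, 1H → 0 − 1 = -1
C4: 2C, 1H, 1O → 0 − 1 + 1 = 0
The lowest value is -1.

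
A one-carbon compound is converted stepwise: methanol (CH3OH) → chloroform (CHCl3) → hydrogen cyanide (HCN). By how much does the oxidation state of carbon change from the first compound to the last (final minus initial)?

+4

Carbon oxidation states along the series — methanol: -2, chloroform: +2, hydrogen cyanide: +2.
Net change = +2 − (-2) = +4.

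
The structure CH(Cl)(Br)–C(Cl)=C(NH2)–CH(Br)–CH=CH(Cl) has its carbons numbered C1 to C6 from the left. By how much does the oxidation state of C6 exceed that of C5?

+1

C6: 2C, 1H, 1Cl → 0 − 1 + 1 = 0
C5: 3C, 1H → 0 − 1 = -1
Difference: 0 − (-1) = +1.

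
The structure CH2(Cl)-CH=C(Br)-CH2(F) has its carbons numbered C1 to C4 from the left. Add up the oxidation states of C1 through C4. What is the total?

Tallying each carbon's bonds:
C1: 1C, 2H, 1Cl → 0 − 2 + 1 = -1
C2: 3C, 1H → 0 − 1 = -1
C3: 3C, 1Br → 0 + 1 = +1
C4: 1C, 2H, 1F → 0 − 2 + 1 = -1
Sum = -1 − 1 + 1 − 1 = -2.

-2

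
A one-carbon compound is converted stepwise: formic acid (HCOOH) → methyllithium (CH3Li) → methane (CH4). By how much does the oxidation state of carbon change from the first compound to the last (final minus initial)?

-6

Carbon oxidation states along the series — formic acid: +2, methyllithium: -4, methane: -4.
Net change = -4 − (+2) = -6.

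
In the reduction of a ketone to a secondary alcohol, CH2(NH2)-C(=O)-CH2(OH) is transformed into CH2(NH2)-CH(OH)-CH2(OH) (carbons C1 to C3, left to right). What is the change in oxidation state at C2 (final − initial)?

-2

Before: C2 has 2 bonds to C, 2 bonds to O → oxidation state +2.
After: C2 has 2 bonds to C, 1 bond to H, 1 bond to O → oxidation state 0.
Δ = 0 − (+2) = -2, so this is a reduction at C2.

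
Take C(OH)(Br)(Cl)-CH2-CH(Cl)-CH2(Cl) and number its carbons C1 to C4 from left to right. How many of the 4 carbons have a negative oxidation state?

Count +1 for every bond to an atom more electronegative than carbon and −1 for every bond to one less electronegative; C–C bonds are 0. Tallying each carbon:
C1: 1C, 1O, 1Cl, 1Br → 0 + 1 + 1 + 1 = +3
C2: 2C, 2H → 0 − 2 = -2
C3: 2C, 1H, 1Cl → 0 − 1 + 1 = 0
C4: 1C, 2H, 1Cl → 0 − 2 + 1 = -1
2 carbons (C2, C4) meet the condition.

2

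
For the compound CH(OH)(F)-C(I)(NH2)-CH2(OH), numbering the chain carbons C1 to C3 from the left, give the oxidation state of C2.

+2

Each bond to a more electronegative atom (O, N, halogen) counts +1, each bond to a less electronegative atom (H, metal, B, Si) counts −1, and each C–C bond counts 0.
C2 has one bond to C (0), one bond to C (0), one bond to I (+1), one bond to N (+1).
Oxidation state = 0 + 0 + 1 + 1 = +2.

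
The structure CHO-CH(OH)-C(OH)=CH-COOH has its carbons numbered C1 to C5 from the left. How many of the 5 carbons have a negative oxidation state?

Tallying each carbon's bonds:
C1: 1C, 1H, 2O → 0 − 1 + 2 = +1
C2: 2C, 1H, 1O → 0 − 1 + 1 = 0
C3: 3C, 1O → 0 + 1 = +1
C4: 3C, 1H → 0 − 1 = -1
C5: 1C, 3O → 0 + 3 = +3
1 carbon (C4) meets the condition.

1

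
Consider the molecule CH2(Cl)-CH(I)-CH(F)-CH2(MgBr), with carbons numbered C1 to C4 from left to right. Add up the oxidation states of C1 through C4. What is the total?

-4

Tallying each carbon's bonds:
C1: 1C, 2H, 1Cl → 0 − 2 + 1 = -1
C2: 2C, 1H, 1I → 0 − 1 + 1 = 0
C3: 2C, 1H, 1F → 0 − 1 + 1 = 0
C4: 1C, 2H, 1Mg → 0 − 2 − 1 = -3
Sum = -1 + 0 + 0 − 3 = -4.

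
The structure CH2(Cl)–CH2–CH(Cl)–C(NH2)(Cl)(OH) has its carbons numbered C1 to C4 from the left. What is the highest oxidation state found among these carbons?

Assign +1 per bond to O/N/halogen, −1 per bond to H or an electropositive element, and 0 per bond to carbon. Tallying each carbon:
C1: 1C, 2H, 1Cl → 0 − 2 + 1 = -1
C2: 2C, 2H → 0 − 2 = -2
C3: 2C, 1H, 1Cl → 0 − 1 + 1 = 0
C4: 1C, 1O, 1N, 1Cl → 0 + 1 + 1 + 1 = +3
The highest value is +3.

+3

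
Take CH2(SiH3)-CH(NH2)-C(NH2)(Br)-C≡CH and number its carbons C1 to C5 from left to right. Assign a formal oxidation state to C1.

-3

C1 has one bond to C (0), one bond to H (-1), one bond to H (-1), one bond to Si (-1).
Oxidation state = 0 − 1 − 1 − 1 = -3.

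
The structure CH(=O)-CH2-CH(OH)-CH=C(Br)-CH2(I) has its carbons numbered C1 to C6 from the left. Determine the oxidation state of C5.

+1

C5 has a double bond to C (2×0 = 0), one bond to C (0), one bond to Br (+1).
Oxidation state = 0 + 0 + 1 = +1.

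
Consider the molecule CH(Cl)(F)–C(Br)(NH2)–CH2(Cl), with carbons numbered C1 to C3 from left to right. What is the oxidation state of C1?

Assign +1 per bond to O/N/halogen, −1 per bond to H or an electropositive element, and 0 per bond to carbon.
C1 has one bond to C (0), one bond to Cl (+1), one bond to H (-1), one bond to F (+1).
Oxidation state = 0 + 1 − 1 + 1 = +1.

+1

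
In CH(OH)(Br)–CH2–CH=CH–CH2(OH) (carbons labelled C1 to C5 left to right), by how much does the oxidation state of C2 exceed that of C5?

C2: 2C, 2H → 0 − 2 = -2
C5: 1C, 2H, 1O → 0 − 2 + 1 = -1
Difference: -2 − (-1) = -1.

-1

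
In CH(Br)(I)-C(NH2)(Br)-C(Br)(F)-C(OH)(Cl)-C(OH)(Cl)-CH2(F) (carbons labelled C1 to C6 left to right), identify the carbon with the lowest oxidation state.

C6

Tallying each carbon's bonds:
C1: 1C, 1H, 1Br, 1I → 0 − 1 + 1 + 1 = +1
C2: 2C, 1N, 1Br → 0 + 1 + 1 = +2
C3: 2C, 1F, 1Br → 0 + 1 + 1 = +2
C4: 2C, 1O, 1Cl → 0 + 1 + 1 = +2
C5: 2C, 1O, 1Cl → 0 + 1 + 1 = +2
C6: 1C, 2H, 1F → 0 − 2 + 1 = -1
The most reduced carbon is C6 at -1.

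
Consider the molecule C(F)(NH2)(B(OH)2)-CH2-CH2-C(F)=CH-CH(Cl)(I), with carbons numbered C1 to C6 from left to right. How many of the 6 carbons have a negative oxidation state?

Tallying each carbon's bonds:
C1: 1C, 1N, 1F, 1B → 0 + 1 + 1 − 1 = +1
C2: 2C, 2H → 0 − 2 = -2
C3: 2C, 2H → 0 − 2 = -2
C4: 3C, 1F → 0 + 1 = +1
C5: 3C, 1H → 0 − 1 = -1
C6: 1C, 1H, 1Cl, 1I → 0 − 1 + 1 + 1 = +1
3 carbons (C2, C3, C5) meet the condition.

3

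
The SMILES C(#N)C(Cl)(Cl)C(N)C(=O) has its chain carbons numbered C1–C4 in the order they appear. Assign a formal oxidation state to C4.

+1

C4 has one bond to C (0), a double bond to O (2×+1 = +2), one bond to H (-1).
Oxidation state = 0 + 2 − 1 = +1.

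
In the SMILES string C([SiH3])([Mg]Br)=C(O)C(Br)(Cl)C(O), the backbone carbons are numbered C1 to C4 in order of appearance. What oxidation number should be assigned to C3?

+2

Assign +1 per bond to O/N/halogen, −1 per bond to H or an electropositive element, and 0 per bond to carbon.
C3 has one bond to C (0), one bond to C (0), one bond to Br (+1), one bond to Cl (+1).
Oxidation state = 0 + 0 + 1 + 1 = +2.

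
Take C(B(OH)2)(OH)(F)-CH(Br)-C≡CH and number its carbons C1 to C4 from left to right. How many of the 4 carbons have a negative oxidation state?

Tallying each carbon's bonds:
C1: 1C, 1O, 1F, 1B → 0 + 1 + 1 − 1 = +1
C2: 2C, 1H, 1Br → 0 − 1 + 1 = 0
C3: 4C → 0 = 0
C4: 3C, 1H → 0 − 1 = -1
1 carbon (C4) meets the condition.

1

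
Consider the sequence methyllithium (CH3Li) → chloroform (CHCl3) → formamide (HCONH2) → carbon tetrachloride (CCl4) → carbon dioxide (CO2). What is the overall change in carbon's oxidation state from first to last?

Carbon oxidation states along the series — methyllithium: -4, chloroform: +2, formamide: +2, carbon tetrachloride: +4, carbon dioxide: +4.
Net change = +4 − (-4) = +8.

+8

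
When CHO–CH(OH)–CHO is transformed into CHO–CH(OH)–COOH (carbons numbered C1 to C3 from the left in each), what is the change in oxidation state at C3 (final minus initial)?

+2

Before: C3 has 1 bond to C, 1 bond to H, 2 bonds to O → oxidation state +1.
After: C3 has 1 bond to C, 3 bonds to O → oxidation state +3.
Δ = +3 − (+1) = +2, so this is an oxidation at C3.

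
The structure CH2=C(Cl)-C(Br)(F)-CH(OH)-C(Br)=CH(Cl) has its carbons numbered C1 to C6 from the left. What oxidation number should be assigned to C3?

+2

C3 has one bond to C (0), one bond to C (0), one bond to Br (+1), one bond to F (+1).
Oxidation state = 0 + 0 + 1 + 1 = +2.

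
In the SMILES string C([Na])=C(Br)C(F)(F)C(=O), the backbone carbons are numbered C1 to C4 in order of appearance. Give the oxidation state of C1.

Assign +1 per bond to O/N/halogen, −1 per bond to H or an electropositive element, and 0 per bond to carbon.
C1 has a double bond to C (2×0 = 0), one bond to H (-1), one bond to Na (-1).
Oxidation state = 0 − 1 − 1 = -2.

-2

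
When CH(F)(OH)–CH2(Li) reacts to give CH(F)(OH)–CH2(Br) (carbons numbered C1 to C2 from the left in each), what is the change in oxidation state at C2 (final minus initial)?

Before: C2 has 1 bond to C, 2 bonds to H, 1 bond to Li → oxidation state -3.
After: C2 has 1 bond to C, 2 bonds to H, 1 bond to Br → oxidation state -1.
Δ = -1 − (-3) = +2, so this is an oxidation at C2.

+2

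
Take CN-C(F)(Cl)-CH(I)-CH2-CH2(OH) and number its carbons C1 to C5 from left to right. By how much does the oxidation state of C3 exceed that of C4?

+2

C3: 2C, 1H, 1I → 0 − 1 + 1 = 0
C4: 2C, 2H → 0 − 2 = -2
Difference: 0 − (-2) = +2.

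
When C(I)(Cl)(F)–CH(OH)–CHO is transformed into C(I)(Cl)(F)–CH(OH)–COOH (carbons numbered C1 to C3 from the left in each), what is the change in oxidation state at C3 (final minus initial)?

Before: C3 has 1 bond to C, 1 bond to H, 2 bonds to O → oxidation state +1.
After: C3 has 1 bond to C, 3 bonds to O → oxidation state +3.
Δ = +3 − (+1) = +2, so this is an oxidation at C3.

+2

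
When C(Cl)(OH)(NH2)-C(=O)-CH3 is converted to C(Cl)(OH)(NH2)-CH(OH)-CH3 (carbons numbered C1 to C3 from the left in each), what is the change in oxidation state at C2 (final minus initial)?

-2

Before: C2 has 2 bonds to C, 2 bonds to O → oxidation state +2.
After: C2 has 2 bonds to C, 1 bond to H, 1 bond to O → oxidation state 0.
Δ = 0 − (+2) = -2, so this is a reduction at C2.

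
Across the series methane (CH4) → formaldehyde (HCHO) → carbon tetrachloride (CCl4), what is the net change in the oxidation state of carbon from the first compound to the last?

Carbon oxidation states along the series — methane: -4, formaldehyde: 0, carbon tetrachloride: +4.
Net change = +4 − (-4) = +8.

+8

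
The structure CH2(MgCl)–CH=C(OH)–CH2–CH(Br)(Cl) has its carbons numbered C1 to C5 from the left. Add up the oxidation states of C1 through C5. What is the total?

Tallying each carbon's bonds:
C1: 1C, 2H, 1Mg → 0 − 2 − 1 = -3
C2: 3C, 1H → 0 − 1 = -1
C3: 3C, 1O → 0 + 1 = +1
C4: 2C, 2H → 0 − 2 = -2
C5: 1C, 1H, 1Cl, 1Br → 0 − 1 + 1 + 1 = +1
Sum = -3 − 1 + 1 − 2 + 1 = -4.

-4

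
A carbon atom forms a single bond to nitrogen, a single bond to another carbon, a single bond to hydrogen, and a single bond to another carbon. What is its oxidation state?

0

Bonds to more-electronegative neighbours contribute +1 each, bonds to H or metals contribute −1 each, and C–C bonds contribute 0.
The carbon has one bond to C (0), one bond to C (0), one bond to N (+1), one bond to H (-1).
Oxidation state = 0 + 0 + 1 − 1 = 0.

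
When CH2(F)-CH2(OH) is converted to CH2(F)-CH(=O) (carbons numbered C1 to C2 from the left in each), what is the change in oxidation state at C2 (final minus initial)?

+2

Before: C2 has 1 bond to C, 2 bonds to H, 1 bond to O → oxidation state -1.
After: C2 has 1 bond to C, 1 bond to H, 2 bonds to O → oxidation state +1.
Δ = +1 − (-1) = +2, so this is an oxidation at C2.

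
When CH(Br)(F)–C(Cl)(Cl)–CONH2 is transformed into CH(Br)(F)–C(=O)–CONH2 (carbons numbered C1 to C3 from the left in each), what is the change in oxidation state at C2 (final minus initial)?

Before: C2 has 2 bonds to C, 2 bonds to Cl → oxidation state +2.
After: C2 has 2 bonds to C, 2 bonds to O → oxidation state +2.
Δ = +2 − (+2) = 0, so no net redox change at C2.

0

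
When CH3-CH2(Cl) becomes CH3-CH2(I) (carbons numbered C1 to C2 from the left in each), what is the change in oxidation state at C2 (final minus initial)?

0

Before: C2 has 1 bond to C, 2 bonds to H, 1 bond to Cl → oxidation state -1.
After: C2 has 1 bond to C, 2 bonds to H, 1 bond to I → oxidation state -1.
Δ = -1 − (-1) = 0, so no net redox change at C2.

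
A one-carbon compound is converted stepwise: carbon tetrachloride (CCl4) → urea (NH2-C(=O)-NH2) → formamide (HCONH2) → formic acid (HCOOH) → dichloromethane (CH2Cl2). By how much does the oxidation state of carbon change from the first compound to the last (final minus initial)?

-4

Carbon oxidation states along the series — carbon tetrachloride: +4, urea: +4, formamide: +2, formic acid: +2, dichloromethane: 0.
Net change = 0 − (+4) = -4.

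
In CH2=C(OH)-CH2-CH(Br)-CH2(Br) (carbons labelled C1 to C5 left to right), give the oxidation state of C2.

+1

Assign +1 per bond to O/N/halogen, −1 per bond to H or an electropositive element, and 0 per bond to carbon.
C2 has a double bond to C (2×0 = 0), one bond to C (0), one bond to O (+1).
Oxidation state = 0 + 0 + 1 = +1.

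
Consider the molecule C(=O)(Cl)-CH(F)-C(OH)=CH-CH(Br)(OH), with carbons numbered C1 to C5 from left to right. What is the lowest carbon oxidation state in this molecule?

Tallying each carbon's bonds:
C1: 1C, 2O, 1Cl → 0 + 2 + 1 = +3
C2: 2C, 1H, 1F → 0 − 1 + 1 = 0
C3: 3C, 1O → 0 + 1 = +1
C4: 3C, 1H → 0 − 1 = -1
C5: 1C, 1H, 1O, 1Br → 0 − 1 + 1 + 1 = +1
The lowest value is -1.

-1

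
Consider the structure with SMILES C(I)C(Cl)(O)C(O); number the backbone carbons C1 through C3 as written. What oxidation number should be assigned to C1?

-1

Count +1 for every bond to an atom more electronegative than carbon and −1 for every bond to one less electronegative; C–C bonds are 0.
C1 has one bond to C (0), one bond to H (-1), one bond to H (-1), one bond to I (+1).
Oxidation state = 0 − 1 − 1 + 1 = -1.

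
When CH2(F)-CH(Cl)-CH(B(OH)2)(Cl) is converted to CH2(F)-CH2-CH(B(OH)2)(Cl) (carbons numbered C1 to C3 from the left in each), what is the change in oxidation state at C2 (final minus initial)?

Before: C2 has 2 bonds to C, 1 bond to H, 1 bond to Cl → oxidation state 0.
After: C2 has 2 bonds to C, 2 bonds to H → oxidation state -2.
Δ = -2 − (0) = -2, so this is a reduction at C2.

-2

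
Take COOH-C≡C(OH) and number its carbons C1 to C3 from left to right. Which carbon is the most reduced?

Assign +1 per bond to O/N/halogen, −1 per bond to H or an electropositive element, and 0 per bond to carbon. Tallying each carbon:
C1: 1C, 3O → 0 + 3 = +3
C2: 4C → 0 = 0
C3: 3C, 1O → 0 + 1 = +1
The most reduced carbon is C2 at 0.

C2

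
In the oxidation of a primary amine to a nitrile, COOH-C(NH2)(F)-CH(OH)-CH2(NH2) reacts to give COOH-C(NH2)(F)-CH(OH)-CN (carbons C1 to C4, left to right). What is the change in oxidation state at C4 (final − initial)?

Before: C4 has 1 bond to C, 2 bonds to H, 1 bond to N → oxidation state -1.
After: C4 has 1 bond to C, 3 bonds to N → oxidation state +3.
Δ = +3 − (-1) = +4, so this is an oxidation at C4.

+4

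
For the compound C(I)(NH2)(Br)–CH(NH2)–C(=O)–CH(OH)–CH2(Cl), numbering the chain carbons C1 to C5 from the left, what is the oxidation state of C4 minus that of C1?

C4: 2C, 1H, 1O → 0 − 1 + 1 = 0
C1: 1C, 1N, 1Br, 1I → 0 + 1 + 1 + 1 = +3
Difference: 0 − (+3) = -3.

-3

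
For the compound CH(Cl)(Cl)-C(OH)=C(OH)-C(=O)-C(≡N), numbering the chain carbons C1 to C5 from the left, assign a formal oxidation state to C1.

+1

Each bond to a more electronegative atom (O, N, halogen) counts +1, each bond to a less electronegative atom (H, metal, B, Si) counts −1, and each C–C bond counts 0.
C1 has one bond to C (0), one bond to Cl (+1), one bond to H (-1), one bond to Cl (+1).
Oxidation state = 0 + 1 − 1 + 1 = +1.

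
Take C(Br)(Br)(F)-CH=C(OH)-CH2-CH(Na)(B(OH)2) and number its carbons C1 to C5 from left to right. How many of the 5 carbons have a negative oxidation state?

Assign +1 per bond to O/N/halogen, −1 per bond to H or an electropositive element, and 0 per bond to carbon. Tallying each carbon:
C1: 1C, 1F, 2Br → 0 + 1 + 2 = +3
C2: 3C, 1H → 0 − 1 = -1
C3: 3C, 1O → 0 + 1 = +1
C4: 2C, 2H → 0 − 2 = -2
C5: 1C, 1H, 1Na, 1B → 0 − 1 − 1 − 1 = -3
3 carbons (C2, C4, C5) meet the condition.

3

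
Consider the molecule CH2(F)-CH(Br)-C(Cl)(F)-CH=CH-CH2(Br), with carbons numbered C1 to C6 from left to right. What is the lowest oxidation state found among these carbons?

Tallying each carbon's bonds:
C1: 1C, 2H, 1F → 0 − 2 + 1 = -1
C2: 2C, 1H, 1Br → 0 − 1 + 1 = 0
C3: 2C, 1F, 1Cl → 0 + 1 + 1 = +2
C4: 3C, 1H → 0 − 1 = -1
C5: 3C, 1H → 0 − 1 = -1
C6: 1C, 2H, 1Br → 0 − 2 + 1 = -1
The lowest value is -1.

-1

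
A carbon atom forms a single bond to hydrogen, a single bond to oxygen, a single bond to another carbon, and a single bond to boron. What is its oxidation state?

Bonds to more-electronegative neighbours contribute +1 each, bonds to H or metals contribute −1 each, and C–C bonds contribute 0.
The carbon has one bond to C (0), one bond to B (-1), one bond to O (+1), one bond to H (-1).
Oxidation state = 0 − 1 + 1 − 1 = -1.

-1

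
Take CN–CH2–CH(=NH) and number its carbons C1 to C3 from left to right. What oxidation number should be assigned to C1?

C1 has one bond to C (0), a triple bond to N (3×+1 = +3).
Oxidation state = 0 + 3 = +3.

+3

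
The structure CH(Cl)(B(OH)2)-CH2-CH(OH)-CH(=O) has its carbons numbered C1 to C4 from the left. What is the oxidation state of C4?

+1

Bonds to more-electronegative neighbours contribute +1 each, bonds to H or metals contribute −1 each, and C–C bonds contribute 0.
C4 has one bond to C (0), a double bond to O (2×+1 = +2), one bond to H (-1).
Oxidation state = 0 + 2 − 1 = +1.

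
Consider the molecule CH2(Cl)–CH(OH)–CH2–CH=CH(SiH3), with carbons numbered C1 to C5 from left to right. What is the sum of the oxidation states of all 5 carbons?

-6

Assign +1 per bond to O/N/halogen, −1 per bond to H or an electropositive element, and 0 per bond to carbon. Tallying each carbon:
C1: 1C, 2H, 1Cl → 0 − 2 + 1 = -1
C2: 2C, 1H, 1O → 0 − 1 + 1 = 0
C3: 2C, 2H → 0 − 2 = -2
C4: 3C, 1H → 0 − 1 = -1
C5: 2C, 1H, 1Si → 0 − 1 − 1 = -2
Sum = -1 + 0 − 2 − 1 − 2 = -6.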